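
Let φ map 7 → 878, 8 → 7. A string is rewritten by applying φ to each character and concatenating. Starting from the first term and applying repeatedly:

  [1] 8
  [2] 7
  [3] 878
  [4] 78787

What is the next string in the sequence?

Apply φ to 78787 symbol by symbol: 7→878, 8→7, 7→878, 8→7, 7→878; joined: 878 7 878 7 878.

87878787878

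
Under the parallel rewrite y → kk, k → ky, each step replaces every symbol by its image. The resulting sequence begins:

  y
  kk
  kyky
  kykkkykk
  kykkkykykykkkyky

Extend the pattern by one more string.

kykkkykykykkkykkkykkkykykykkkykk

Applying the rule to each of the 16 symbols of kykkkykykykkkyky gives the pieces ky kk ky ky ky kk ky kk ky kk ky ky ky kk ky kk, which concatenate to the answer.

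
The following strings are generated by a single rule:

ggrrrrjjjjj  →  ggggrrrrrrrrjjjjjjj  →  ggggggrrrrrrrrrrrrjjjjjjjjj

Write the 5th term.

Each string has the form g^{2n} r^{4n} j^{2n+3} (n = 1, 2, …).
For term 5, n = 5, so the run lengths are 10, 20, 13.

ggggggggggrrrrrrrrrrrrrrrrrrrrjjjjjjjjjjjjj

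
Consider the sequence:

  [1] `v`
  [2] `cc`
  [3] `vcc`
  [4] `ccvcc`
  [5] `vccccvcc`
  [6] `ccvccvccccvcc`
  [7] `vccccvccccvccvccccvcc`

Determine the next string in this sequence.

ccvccvccccvccvccccvccccvccvccccvcc

Each term (from the third on) is the two preceding terms concatenated in order: term 3 = v·cc = vcc.
The next term joins ccvccvccccvcc and vccccvccccvccvccccvcc.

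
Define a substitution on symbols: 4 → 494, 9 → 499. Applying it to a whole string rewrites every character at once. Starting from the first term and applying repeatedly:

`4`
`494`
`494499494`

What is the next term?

Apply φ to 494499494 symbol by symbol: 4→494, 9→499, 4→494, 4→494, 9→499, 9→499, 4→494, 9→499, 4→494; joined: 494 499 494 494 499 499 494 499 494.

494499494494499499494499494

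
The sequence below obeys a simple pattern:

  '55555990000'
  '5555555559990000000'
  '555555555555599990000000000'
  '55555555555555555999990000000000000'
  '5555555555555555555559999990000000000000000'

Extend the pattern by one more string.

The n-th term is 4n+1 5's then n+1 9's then 3n+1 0's (n = 1, 2, …).
For the next term, n = 6, so the run lengths are 25, 7, 19.

555555555555555555555555599999990000000000000000000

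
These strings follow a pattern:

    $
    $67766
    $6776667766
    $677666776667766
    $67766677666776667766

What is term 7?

The strings grow by a fixed suffix 67766 each time.
From $67766677666776667766, 2 further steps: $67766677666776667766 → $6776667766677666776667766 → (answer).

$677666776667766677666776667766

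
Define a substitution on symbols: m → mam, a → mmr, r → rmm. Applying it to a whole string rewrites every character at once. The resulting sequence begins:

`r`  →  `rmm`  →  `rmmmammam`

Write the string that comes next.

rmmmammammammmrmammammmrmam

Apply φ to rmmmammam symbol by symbol: r→rmm, m→mam, m→mam, m→mam, a→mmr, m→mam, m→mam, a→mmr, m→mam; joined: rmm mam mam mam mmr mam mam mmr mam.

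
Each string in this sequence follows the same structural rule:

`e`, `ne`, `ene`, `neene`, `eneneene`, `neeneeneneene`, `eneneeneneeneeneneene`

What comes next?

From term 3 onward, concatenate the second-to-last term with the last: e·ne = ene, ne·ene = neene, …
Continuing: neeneeneneene · eneneeneneeneeneneene gives term 8.

neeneeneneeneeneneeneneeneeneneene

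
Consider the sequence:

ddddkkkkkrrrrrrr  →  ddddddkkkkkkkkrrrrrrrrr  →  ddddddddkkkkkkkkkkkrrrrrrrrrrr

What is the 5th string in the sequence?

Term n consists of 2n d's, followed by 3n-1 k's, followed by 2n+3 r's, where the shown terms are n = 2, 3, 4.
For term 5, n = 6, so the run lengths are 12, 17, 15.

ddddddddddddkkkkkkkkkkkkkkkkkrrrrrrrrrrrrrrr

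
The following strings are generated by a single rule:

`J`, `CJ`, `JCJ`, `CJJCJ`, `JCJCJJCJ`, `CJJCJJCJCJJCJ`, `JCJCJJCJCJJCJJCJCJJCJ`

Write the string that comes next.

Each term (from the third on) is the two preceding terms concatenated in order: term 3 = J·CJ = JCJ.
The next term joins CJJCJJCJCJJCJ and JCJCJJCJCJJCJJCJCJJCJ.

CJJCJJCJCJJCJJCJCJJCJCJJCJJCJCJJCJ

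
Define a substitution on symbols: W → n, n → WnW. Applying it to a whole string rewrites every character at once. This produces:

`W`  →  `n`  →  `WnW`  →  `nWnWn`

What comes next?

Apply φ to nWnWn symbol by symbol: n→WnW, W→n, n→WnW, W→n, n→WnW; joined: WnW n WnW n WnW.

WnWnWnWnWnW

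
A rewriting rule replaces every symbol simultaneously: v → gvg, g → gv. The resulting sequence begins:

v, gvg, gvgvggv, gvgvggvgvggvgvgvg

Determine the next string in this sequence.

Rewriting the 17 symbols of gvgvggvgvggvgvgvg one by one yields gv gvg gv gvg gv gv gvg gv gvg gv gv gvg gv gvg gv gvg gv; concatenated:

gvgvggvgvggvgvgvggvgvggvgvgvggvgvggvgvggv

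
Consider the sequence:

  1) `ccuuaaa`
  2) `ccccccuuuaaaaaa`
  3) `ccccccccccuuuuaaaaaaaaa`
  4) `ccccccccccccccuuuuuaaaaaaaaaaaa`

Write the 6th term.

ccccccccccccccccccccccuuuuuuuaaaaaaaaaaaaaaaaaa

Term n consists of 4n-2 c's, followed by n+1 u's, followed by 3n a's (n = 1, 2, …).
At n = 6 the blocks have lengths 22, 7, 18.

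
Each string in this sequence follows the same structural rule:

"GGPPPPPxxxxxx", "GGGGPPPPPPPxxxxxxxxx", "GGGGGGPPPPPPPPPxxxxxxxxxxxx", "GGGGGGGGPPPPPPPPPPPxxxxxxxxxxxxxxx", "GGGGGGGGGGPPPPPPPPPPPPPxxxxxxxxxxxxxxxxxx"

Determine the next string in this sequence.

Reading off run lengths: G runs 2, 4, 6, 8, 10; P runs 5, 7, 9, 11, 13; x runs 6, 9, 12, 15, 18 — each is linear in n, where the shown terms are n = 2, 3, 4, 5, 6.
Setting n = 7 gives 12, 15, 21 characters in each block.

GGGGGGGGGGGGPPPPPPPPPPPPPPPxxxxxxxxxxxxxxxxxxxxx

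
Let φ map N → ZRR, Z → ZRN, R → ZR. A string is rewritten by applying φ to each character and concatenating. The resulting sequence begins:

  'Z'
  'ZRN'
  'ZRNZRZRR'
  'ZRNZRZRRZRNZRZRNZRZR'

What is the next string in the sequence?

ZRNZRZRRZRNZRZRNZRZRZRNZRZRRZRNZRZRNZRZRRZRNZRZRNZR

Applying the rule to each of the 20 symbols of ZRNZRZRRZRNZRZRNZRZR gives the pieces ZRN ZR ZRR ZRN ZR ZRN ZR ZR ZRN ZR ZRR ZRN ZR ZRN ZR ZRR ZRN ZR ZRN ZR, which concatenate to the answer.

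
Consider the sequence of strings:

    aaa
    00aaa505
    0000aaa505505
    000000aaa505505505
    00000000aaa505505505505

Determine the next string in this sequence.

s(k+1) = 00·s(k)·505, so each term gains 00 as a prefix and 505 as a suffix.
So the next term is 00·00000000aaa505505505505·505.

0000000000aaa505505505505505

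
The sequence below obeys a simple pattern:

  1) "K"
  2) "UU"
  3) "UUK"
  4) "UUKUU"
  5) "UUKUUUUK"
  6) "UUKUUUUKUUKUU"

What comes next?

This is a Fibonacci-style word recurrence s(k) = s(k−1)·s(k−2): e.g. UU·K = UUK.
Continuing: UUKUUUUKUUKUU · UUKUUUUK gives term 7.

UUKUUUUKUUKUUUUKUUUUK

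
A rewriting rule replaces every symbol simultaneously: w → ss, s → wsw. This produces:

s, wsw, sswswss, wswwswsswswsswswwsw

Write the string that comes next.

Replace each of the 19 characters of wswwswsswswsswswwsw in place — ss wsw ss ss wsw ss wsw wsw ss wsw ss wsw wsw ss wsw ss ss wsw ss — and concatenate.

sswswsssswswsswswwswsswswsswswwswsswswsssswswss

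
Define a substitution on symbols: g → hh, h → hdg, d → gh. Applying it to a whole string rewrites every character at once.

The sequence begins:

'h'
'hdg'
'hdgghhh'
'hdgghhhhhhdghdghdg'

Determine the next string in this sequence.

Applying the rule to each of the 18 symbols of hdgghhhhhhdghdghdg gives the pieces hdg gh hh hh hdg hdg hdg hdg hdg hdg gh hh hdg gh hh hdg gh hh, which concatenate to the answer.

hdgghhhhhhdghdghdghdghdghdgghhhhdgghhhhdgghhh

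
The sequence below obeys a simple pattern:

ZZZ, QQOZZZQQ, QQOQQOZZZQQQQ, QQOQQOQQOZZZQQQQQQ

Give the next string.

Each term wraps the previous one in QQO on the left and QQ on the right.
Applying this once more to QQOQQOQQOZZZQQQQQQ:

QQOQQOQQOQQOZZZQQQQQQQQ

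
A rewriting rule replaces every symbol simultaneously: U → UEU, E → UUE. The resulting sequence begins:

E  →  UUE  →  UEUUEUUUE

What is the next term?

Rewriting each symbol of UEUUEUUUE: U→UEU, E→UUE, U→UEU, U→UEU, E→UUE, U→UEU, U→UEU, U→UEU, E→UUE, which concatenates to UEU UUE UEU UEU UUE UEU UEU UEU UUE.

UEUUUEUEUUEUUUEUEUUEUUEUUUE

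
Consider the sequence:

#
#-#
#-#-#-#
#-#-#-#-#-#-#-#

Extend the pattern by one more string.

Each string is two copies of the previous one joined by '-'.
So the next term is two copies of #-#-#-#-#-#-#-# with '-' between the halves.

#-#-#-#-#-#-#-#-#-#-#-#-#-#-#-#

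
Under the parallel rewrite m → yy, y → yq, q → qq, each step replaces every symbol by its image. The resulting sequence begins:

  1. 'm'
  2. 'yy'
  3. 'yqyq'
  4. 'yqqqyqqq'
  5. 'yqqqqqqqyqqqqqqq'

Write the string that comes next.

Rewriting the 16 symbols of yqqqqqqqyqqqqqqq one by one yields yq qq qq qq qq qq qq qq yq qq qq qq qq qq qq qq; concatenated:

yqqqqqqqqqqqqqqqyqqqqqqqqqqqqqqq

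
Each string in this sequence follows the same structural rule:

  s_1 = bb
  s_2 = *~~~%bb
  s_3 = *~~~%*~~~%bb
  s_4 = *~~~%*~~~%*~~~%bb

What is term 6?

*~~~%*~~~%*~~~%*~~~%*~~~%bb

The strings grow by a fixed prefix *~~~% each time.
From *~~~%*~~~%*~~~%bb, 2 further steps: *~~~%*~~~%*~~~%bb → *~~~%*~~~%*~~~%*~~~%bb → (answer).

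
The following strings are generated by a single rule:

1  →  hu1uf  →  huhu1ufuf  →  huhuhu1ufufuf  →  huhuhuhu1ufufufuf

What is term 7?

huhuhuhuhuhu1ufufufufufuf

Each term wraps the previous one in hu on the left and uf on the right.
From huhuhuhu1ufufufuf, 2 further steps: huhuhuhu1ufufufuf → huhuhuhuhu1ufufufufuf → (answer).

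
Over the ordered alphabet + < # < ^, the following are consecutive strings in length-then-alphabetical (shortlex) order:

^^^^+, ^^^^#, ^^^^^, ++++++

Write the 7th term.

++++#+

Continuing the enumeration 3 steps past ++++++: ++++++ → +++++# → +++++^ → (answer).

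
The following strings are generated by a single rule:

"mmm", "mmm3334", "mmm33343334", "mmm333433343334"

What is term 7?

Each term is the previous one with 3334 appended.
From mmm333433343334, 3 further steps: mmm333433343334 → mmm3334333433343334 → mmm33343334333433343334 → (answer).

mmm333433343334333433343334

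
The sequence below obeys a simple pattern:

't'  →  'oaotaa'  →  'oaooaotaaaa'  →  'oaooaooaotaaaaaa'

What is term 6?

Every step adds oao to the front and aa to the end of the previous string.
From oaooaooaotaaaaaa, 2 further steps: oaooaooaotaaaaaa → oaooaooaooaotaaaaaaaa → (answer).

oaooaooaooaooaotaaaaaaaaaa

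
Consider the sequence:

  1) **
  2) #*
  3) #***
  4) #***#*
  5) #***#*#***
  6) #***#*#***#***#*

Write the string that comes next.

Each term (from the third on) is the previous term followed by the one before it: term 3 = #*·** = #***.
The next term joins #***#*#***#***#* and #***#*#***.

#***#*#***#***#*#***#*#***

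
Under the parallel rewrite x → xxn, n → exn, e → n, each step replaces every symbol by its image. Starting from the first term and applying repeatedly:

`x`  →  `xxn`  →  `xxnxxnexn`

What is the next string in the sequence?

Expanding xxnxxnexn: x→xxn, x→xxn, n→exn, x→xxn, x→xxn, n→exn, e→n, x→xxn, n→exn. Concatenated: xxn xxn exn xxn xxn exn n xxn exn.

xxnxxnexnxxnxxnexnnxxnexn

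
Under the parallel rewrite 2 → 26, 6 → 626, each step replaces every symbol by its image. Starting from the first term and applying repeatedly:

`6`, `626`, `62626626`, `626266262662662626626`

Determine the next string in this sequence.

6262662626626626266262662662626626626266262662662626626

Replace each of the 21 characters of 626266262662662626626 in place — 626 26 626 26 626 626 26 626 26 626 626 26 626 626 26 626 26 626 626 26 626 — and concatenate.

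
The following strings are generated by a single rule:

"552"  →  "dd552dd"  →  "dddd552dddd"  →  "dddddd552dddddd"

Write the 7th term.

dddddddddddd552dddddddddddd

Every step adds dd to the front and dd to the end of the previous string.
From dddddd552dddddd, 3 further steps: dddddd552dddddd → dddddddd552dddddddd → dddddddddd552dddddddddd → (answer).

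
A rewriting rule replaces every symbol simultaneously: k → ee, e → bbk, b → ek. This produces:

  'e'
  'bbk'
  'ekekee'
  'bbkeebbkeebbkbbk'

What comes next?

φ(bbkeebbkeebbkbbk) expands symbol-by-symbol to ek ek ee bbk bbk ek ek ee bbk bbk ek ek ee ek ek ee; joining the 16 pieces gives the next term.

ekekeebbkbbkekekeebbkbbkekekeeekekee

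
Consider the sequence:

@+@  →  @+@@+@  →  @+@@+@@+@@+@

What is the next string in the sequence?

Each string is two copies of the previous one concatenated.
Doubling @+@@+@@+@@+@:

@+@@+@@+@@+@@+@@+@@+@@+@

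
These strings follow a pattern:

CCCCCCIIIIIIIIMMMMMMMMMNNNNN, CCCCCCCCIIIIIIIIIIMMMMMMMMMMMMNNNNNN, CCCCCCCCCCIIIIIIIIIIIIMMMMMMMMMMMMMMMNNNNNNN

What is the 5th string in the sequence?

Term n consists of 2n C's, followed by 2n+2 I's, followed by 3n M's, followed by n+2 N's, where the shown terms are n = 3, 4, 5.
At n = 7 the blocks have lengths 14, 16, 21, 9.

CCCCCCCCCCCCCCIIIIIIIIIIIIIIIIMMMMMMMMMMMMMMMMMMMMMNNNNNNNNN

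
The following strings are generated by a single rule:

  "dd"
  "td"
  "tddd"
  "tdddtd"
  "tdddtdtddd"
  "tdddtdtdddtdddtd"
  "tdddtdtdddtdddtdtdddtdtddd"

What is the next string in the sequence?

tdddtdtdddtdddtdtdddtdtdddtdddtdtdddtdddtd

From term 3 onward, concatenate the last term with the second-to-last: td·dd = tddd, tddd·td = tdddtd, …
Continuing: tdddtdtdddtdddtdtdddtdtddd · tdddtdtdddtdddtd gives term 8.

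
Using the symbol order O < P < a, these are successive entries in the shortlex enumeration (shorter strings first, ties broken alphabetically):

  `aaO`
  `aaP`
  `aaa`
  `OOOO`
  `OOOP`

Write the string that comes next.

Find the rightmost character of OOOP below a, bump it to the next letter, and reset everything to its right to O.

OOOa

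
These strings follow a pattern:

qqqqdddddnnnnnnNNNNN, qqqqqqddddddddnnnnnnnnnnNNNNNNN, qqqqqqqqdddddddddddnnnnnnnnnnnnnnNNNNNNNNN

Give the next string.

qqqqqqqqqqddddddddddddddnnnnnnnnnnnnnnnnnnNNNNNNNNNNN

Reading off run lengths: q runs 4, 6, 8; d runs 5, 8, 11; n runs 6, 10, 14; N runs 5, 7, 9 — each is linear in n, where the shown terms are n = 2, 3, 4.
At n = 5 the blocks have lengths 10, 14, 18, 11.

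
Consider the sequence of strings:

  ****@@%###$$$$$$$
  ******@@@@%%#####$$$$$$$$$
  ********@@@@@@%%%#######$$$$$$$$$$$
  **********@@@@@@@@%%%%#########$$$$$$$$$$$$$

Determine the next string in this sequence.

The n-th term is 2n *'s then 2n-2 @'s then n-1 %'s then 2n-1 #'s then 2n+3 $'s, where the shown terms are n = 2, 3, 4, 5.
Setting n = 6 gives 12, 10, 5, 11, 15 characters in each block.

************@@@@@@@@@@%%%%%###########$$$$$$$$$$$$$$$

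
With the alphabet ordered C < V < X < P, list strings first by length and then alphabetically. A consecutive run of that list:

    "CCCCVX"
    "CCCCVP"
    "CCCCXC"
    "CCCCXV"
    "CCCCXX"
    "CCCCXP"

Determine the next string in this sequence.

CCCCPC

Find the rightmost character of CCCCXP below P, bump it to the next letter, and reset everything to its right to C.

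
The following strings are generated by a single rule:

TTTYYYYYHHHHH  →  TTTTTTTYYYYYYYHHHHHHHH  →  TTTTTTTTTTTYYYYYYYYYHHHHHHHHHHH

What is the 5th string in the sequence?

TTTTTTTTTTTTTTTTTTTYYYYYYYYYYYYYHHHHHHHHHHHHHHHHH

Reading off run lengths: T runs 3, 7, 11; Y runs 5, 7, 9; H runs 5, 8, 11 — each is linear in n (n = 1, 2, …).
For term 5, n = 5, so the run lengths are 19, 13, 17.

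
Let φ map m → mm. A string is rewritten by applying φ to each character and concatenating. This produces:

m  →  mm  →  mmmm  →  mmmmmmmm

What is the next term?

mmmmmmmmmmmmmmmm

Expanding mmmmmmmm: m→mm, m→mm, m→mm, m→mm, m→mm, m→mm, m→mm, m→mm. Concatenated: mm mm mm mm mm mm mm mm.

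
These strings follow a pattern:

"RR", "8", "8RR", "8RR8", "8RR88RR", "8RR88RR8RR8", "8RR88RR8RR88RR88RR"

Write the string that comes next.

Each term (from the third on) is the previous term followed by the one before it: term 3 = 8·RR = 8RR.
Continuing: 8RR88RR8RR88RR88RR · 8RR88RR8RR8 gives term 8.

8RR88RR8RR88RR88RR8RR88RR8RR8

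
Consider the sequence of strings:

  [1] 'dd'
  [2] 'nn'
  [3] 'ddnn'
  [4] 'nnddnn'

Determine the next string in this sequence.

ddnnnnddnn

From term 3 onward, concatenate the second-to-last term with the last: dd·nn = ddnn, nn·ddnn = nnddnn, …
The next term joins ddnn and nnddnn.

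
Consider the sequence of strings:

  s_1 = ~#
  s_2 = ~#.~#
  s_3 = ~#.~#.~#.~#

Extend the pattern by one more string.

~#.~#.~#.~#.~#.~#.~#.~#

Every step duplicates the string with '.' between the halves.
So the next term is two copies of ~#.~#.~#.~# with '.' between the halves.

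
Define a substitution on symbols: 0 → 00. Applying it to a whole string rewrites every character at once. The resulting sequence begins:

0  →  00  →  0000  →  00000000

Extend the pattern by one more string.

0000000000000000

Apply φ to 00000000 symbol by symbol: 0→00, 0→00, 0→00, 0→00, 0→00, 0→00, 0→00, 0→00; joined: 00 00 00 00 00 00 00 00.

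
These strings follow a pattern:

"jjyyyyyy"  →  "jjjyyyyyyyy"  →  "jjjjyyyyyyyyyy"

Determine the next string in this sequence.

Reading off run lengths: j runs 2, 3, 4; y runs 6, 8, 10 — each is linear in n, where the shown terms are n = 3, 4, 5.
For the next term, n = 6, so the run lengths are 5, 12.

jjjjjyyyyyyyyyyyy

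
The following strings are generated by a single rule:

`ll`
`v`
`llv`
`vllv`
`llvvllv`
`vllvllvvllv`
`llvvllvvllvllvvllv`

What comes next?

Each term (from the third on) is the two preceding terms concatenated in order: term 3 = ll·v = llv.
Continuing: vllvllvvllv · llvvllvvllvllvvllv gives term 8.

vllvllvvllvllvvllvvllvllvvllv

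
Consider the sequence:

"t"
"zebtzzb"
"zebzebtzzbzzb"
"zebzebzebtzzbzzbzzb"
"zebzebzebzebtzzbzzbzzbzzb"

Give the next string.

zebzebzebzebzebtzzbzzbzzbzzbzzb

s(k+1) = zeb·s(k)·zzb, so each term gains zeb as a prefix and zzb as a suffix.
One more step from zebzebzebzebtzzbzzbzzbzzb gives the answer.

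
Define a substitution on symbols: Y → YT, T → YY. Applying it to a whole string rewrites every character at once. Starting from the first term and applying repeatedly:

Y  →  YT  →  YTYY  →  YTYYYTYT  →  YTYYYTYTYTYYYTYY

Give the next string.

Replace each of the 16 characters of YTYYYTYTYTYYYTYY in place — YT YY YT YT YT YY YT YY YT YY YT YT YT YY YT YT — and concatenate.

YTYYYTYTYTYYYTYYYTYYYTYTYTYYYTYT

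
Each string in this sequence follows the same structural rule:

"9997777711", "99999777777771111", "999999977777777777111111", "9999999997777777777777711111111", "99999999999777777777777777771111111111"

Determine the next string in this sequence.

The n-th term is 2n-1 9's then 3n-1 7's then 2n-2 1's, where the shown terms are n = 2, 3, 4, 5, 6.
Setting n = 7 gives 13, 20, 12 characters in each block.

999999999999977777777777777777777111111111111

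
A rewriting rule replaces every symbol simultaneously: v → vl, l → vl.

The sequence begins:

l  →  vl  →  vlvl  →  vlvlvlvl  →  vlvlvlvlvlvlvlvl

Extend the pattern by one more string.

Rewriting the 16 symbols of vlvlvlvlvlvlvlvl one by one yields vl vl vl vl vl vl vl vl vl vl vl vl vl vl vl vl; concatenated:

vlvlvlvlvlvlvlvlvlvlvlvlvlvlvlvl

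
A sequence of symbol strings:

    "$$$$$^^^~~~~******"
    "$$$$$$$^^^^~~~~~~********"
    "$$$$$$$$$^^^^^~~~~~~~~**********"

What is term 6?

The n-th term is 2n+1 $'s then n+1 ^'s then 2n ~'s then 2n+2 *'s, where the shown terms are n = 2, 3, 4.
Setting n = 7 gives 15, 8, 14, 16 characters in each block.

$$$$$$$$$$$$$$$^^^^^^^^~~~~~~~~~~~~~~****************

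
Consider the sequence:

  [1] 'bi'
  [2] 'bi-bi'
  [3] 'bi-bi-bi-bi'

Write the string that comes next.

bi-bi-bi-bi-bi-bi-bi-bi

Every step duplicates the string with '-' between the halves.
One more doubling of bi-bi-bi-bi gives the answer.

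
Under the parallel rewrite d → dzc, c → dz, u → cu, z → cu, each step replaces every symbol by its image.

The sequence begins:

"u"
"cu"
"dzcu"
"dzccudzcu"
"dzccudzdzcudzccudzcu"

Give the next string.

φ(dzccudzdzcudzccudzcu) expands symbol-by-symbol to dzc cu dz dz cu dzc cu dzc cu dz cu dzc cu dz dz cu dzc cu dz cu; joining the 20 pieces gives the next term.

dzccudzdzcudzccudzccudzcudzccudzdzcudzccudzcu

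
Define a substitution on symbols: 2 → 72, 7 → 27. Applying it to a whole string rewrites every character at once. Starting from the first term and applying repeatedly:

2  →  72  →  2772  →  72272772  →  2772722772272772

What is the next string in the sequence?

Rewriting the 16 symbols of 2772722772272772 one by one yields 72 27 27 72 27 72 72 27 27 72 72 27 72 27 27 72; concatenated:

72272772277272272772722772272772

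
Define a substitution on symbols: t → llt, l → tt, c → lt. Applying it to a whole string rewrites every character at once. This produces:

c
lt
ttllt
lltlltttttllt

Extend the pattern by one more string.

ttttlltttttlltlltlltlltlltttttllt

Applying the rule to each of the 13 symbols of lltlltttttllt gives the pieces tt tt llt tt tt llt llt llt llt llt tt tt llt, which concatenate to the answer.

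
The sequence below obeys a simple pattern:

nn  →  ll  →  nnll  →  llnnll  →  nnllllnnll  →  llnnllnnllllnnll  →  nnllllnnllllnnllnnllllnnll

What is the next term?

llnnllnnllllnnllnnllllnnllllnnllnnllllnnll

This is a Fibonacci-style word recurrence s(k) = s(k−2)·s(k−1): e.g. nn·ll = nnll.
The next term joins llnnllnnllllnnll and nnllllnnllllnnllnnllllnnll.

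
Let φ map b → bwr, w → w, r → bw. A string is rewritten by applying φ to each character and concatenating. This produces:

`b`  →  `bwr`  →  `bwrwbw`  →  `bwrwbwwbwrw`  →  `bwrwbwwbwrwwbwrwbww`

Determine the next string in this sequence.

Replace each of the 19 characters of bwrwbwwbwrwwbwrwbww in place — bwr w bw w bwr w w bwr w bw w w bwr w bw w bwr w w — and concatenate.

bwrwbwwbwrwwbwrwbwwwbwrwbwwbwrww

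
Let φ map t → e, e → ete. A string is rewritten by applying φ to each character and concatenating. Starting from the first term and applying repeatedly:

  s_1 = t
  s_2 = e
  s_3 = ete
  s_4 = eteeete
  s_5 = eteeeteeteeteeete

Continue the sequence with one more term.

Replace each of the 17 characters of eteeeteeteeteeete in place — ete e ete ete ete e ete ete e ete ete e ete ete ete e ete — and concatenate.

eteeeteeteeteeeteeteeeteeteeeteeteeteeete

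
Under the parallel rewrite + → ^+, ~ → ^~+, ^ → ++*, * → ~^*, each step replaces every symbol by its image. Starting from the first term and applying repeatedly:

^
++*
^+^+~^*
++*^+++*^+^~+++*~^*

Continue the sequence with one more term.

^+^+~^*++*^+^+^+~^*++*^+++*^~+^+^+^+~^*^~+++*~^*

Replace each of the 19 characters of ++*^+++*^+^~+++*~^* in place — ^+ ^+ ~^* ++* ^+ ^+ ^+ ~^* ++* ^+ ++* ^~+ ^+ ^+ ^+ ~^* ^~+ ++* ~^* — and concatenate.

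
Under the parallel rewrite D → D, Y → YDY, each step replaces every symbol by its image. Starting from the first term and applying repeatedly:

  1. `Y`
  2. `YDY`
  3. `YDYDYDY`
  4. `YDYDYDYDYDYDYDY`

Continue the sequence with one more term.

YDYDYDYDYDYDYDYDYDYDYDYDYDYDYDY

Replace each of the 15 characters of YDYDYDYDYDYDYDY in place — YDY D YDY D YDY D YDY D YDY D YDY D YDY D YDY — and concatenate.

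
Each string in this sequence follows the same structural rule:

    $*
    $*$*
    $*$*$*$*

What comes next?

$*$*$*$*$*$*$*$*

Each string is two copies of the previous one concatenated.
One more doubling of $*$*$*$* gives the answer.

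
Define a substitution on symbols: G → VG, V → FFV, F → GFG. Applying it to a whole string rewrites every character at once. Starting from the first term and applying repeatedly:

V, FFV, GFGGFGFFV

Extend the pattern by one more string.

Expanding GFGGFGFFV: G→VG, F→GFG, G→VG, G→VG, F→GFG, G→VG, F→GFG, F→GFG, V→FFV. Concatenated: VG GFG VG VG GFG VG GFG GFG FFV.

VGGFGVGVGGFGVGGFGGFGFFV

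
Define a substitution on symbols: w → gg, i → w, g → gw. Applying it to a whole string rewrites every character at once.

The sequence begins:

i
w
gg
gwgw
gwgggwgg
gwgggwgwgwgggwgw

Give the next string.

gwgggwgwgwgggwgggwgggwgwgwgggwgg

Replace each of the 16 characters of gwgggwgwgwgggwgw in place — gw gg gw gw gw gg gw gg gw gg gw gw gw gg gw gg — and concatenate.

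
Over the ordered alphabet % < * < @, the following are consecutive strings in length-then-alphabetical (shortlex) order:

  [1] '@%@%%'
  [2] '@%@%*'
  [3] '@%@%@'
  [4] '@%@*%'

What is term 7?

Continuing the enumeration 3 steps past @%@*%: @%@*% → @%@** → @%@*@ → (answer).

@%@@%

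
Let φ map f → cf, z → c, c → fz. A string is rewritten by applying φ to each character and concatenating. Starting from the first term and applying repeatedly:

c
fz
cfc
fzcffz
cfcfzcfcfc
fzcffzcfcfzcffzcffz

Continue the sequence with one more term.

Applying the rule to each of the 19 symbols of fzcffzcfcfzcffzcffz gives the pieces cf c fz cf cf c fz cf fz cf c fz cf cf c fz cf cf c, which concatenate to the answer.

cfcfzcfcfcfzcffzcfcfzcfcfcfzcfcfc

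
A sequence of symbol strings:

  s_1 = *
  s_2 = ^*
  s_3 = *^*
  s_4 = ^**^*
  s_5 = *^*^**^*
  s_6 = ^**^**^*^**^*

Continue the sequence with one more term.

This is a Fibonacci-style word recurrence s(k) = s(k−2)·s(k−1): e.g. *·^* = *^*.
Continuing: *^*^**^* · ^**^**^*^**^* gives term 7.

*^*^**^*^**^**^*^**^*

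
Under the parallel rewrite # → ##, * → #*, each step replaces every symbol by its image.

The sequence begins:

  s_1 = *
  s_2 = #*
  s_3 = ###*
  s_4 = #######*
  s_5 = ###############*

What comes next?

###############################*

Applying the rule to each of the 16 symbols of ###############* gives the pieces ## ## ## ## ## ## ## ## ## ## ## ## ## ## ## #*, which concatenate to the answer.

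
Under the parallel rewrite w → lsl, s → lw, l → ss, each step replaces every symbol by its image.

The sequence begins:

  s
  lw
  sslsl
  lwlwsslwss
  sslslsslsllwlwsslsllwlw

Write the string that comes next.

Applying the rule to each of the 23 symbols of sslslsslsllwlwsslsllwlw gives the pieces lw lw ss lw ss lw lw ss lw ss ss lsl ss lsl lw lw ss lw ss ss lsl ss lsl, which concatenate to the answer.

lwlwsslwsslwlwsslwsssslslsslsllwlwsslwsssslslsslsl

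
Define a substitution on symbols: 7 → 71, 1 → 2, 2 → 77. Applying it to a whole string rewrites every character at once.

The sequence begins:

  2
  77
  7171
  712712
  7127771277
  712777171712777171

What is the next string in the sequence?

712777171712712712777171712712

Replace each of the 18 characters of 712777171712777171 in place — 71 2 77 71 71 71 2 71 2 71 2 77 71 71 71 2 71 2 — and concatenate.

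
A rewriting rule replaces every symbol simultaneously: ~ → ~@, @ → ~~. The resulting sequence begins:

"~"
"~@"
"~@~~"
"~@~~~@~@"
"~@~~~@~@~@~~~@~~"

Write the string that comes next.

~@~~~@~@~@~~~@~~~@~~~@~@~@~~~@~@

Replace each of the 16 characters of ~@~~~@~@~@~~~@~~ in place — ~@ ~~ ~@ ~@ ~@ ~~ ~@ ~~ ~@ ~~ ~@ ~@ ~@ ~~ ~@ ~@ — and concatenate.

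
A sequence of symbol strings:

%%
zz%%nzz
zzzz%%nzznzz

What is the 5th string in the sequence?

zzzzzzzz%%nzznzznzznzz

Every step adds zz to the front and nzz to the end of the previous string.
From zzzz%%nzznzz, 2 further steps: zzzz%%nzznzz → zzzzzz%%nzznzznzz → (answer).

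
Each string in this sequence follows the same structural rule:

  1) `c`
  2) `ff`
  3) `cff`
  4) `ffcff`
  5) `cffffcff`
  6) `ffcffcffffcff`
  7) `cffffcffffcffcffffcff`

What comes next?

This is a Fibonacci-style word recurrence s(k) = s(k−2)·s(k−1): e.g. c·ff = cff.
Continuing: ffcffcffffcff · cffffcffffcffcffffcff gives term 8.

ffcffcffffcffcffffcffffcffcffffcff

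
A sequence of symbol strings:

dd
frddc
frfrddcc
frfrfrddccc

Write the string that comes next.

Each term wraps the previous one in fr on the left and c on the right.
So the next term is fr·frfrfrddccc·c.

frfrfrfrddcccc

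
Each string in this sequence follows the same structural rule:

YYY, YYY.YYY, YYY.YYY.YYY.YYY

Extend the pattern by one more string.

Every step duplicates the string with '.' between the halves.
So the next term is two copies of YYY.YYY.YYY.YYY with '.' between the halves.

YYY.YYY.YYY.YYY.YYY.YYY.YYY.YYY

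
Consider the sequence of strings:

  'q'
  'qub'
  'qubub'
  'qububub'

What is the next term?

The strings grow by a fixed suffix ub each time.
Applying this once more to qububub:

qubububub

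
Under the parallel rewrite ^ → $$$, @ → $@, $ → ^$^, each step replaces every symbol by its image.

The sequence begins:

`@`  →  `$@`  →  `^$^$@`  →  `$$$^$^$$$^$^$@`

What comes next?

^$^^$^^$^$$$^$^$$$^$^^$^^$^$$$^$^$$$^$^$@

Applying the rule to each of the 14 symbols of $$$^$^$$$^$^$@ gives the pieces ^$^ ^$^ ^$^ $$$ ^$^ $$$ ^$^ ^$^ ^$^ $$$ ^$^ $$$ ^$^ $@, which concatenate to the answer.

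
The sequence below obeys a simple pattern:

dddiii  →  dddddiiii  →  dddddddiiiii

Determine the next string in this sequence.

Each string has the form d^{2n-1} i^{n+1}, where the shown terms are n = 2, 3, 4.
At n = 5 the blocks have lengths 9, 6.

dddddddddiiiiii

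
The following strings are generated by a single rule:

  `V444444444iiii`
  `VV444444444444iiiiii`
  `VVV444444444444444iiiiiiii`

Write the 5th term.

VVVVV444444444444444444444iiiiiiiiiiii

The n-th term is n-1 V's then 3n+3 4's then 2n i's, where the shown terms are n = 2, 3, 4.
For term 5, n = 6, so the run lengths are 5, 21, 12.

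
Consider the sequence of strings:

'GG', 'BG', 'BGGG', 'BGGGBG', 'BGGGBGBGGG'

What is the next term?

Each term (from the third on) is the previous term followed by the one before it: term 3 = BG·GG = BGGG.
The next term joins BGGGBGBGGG and BGGGBG.

BGGGBGBGGGBGGGBG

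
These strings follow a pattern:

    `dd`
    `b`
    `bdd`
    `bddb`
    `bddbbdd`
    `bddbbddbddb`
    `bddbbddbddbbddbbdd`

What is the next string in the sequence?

bddbbddbddbbddbbddbddbbddbddb

This is a Fibonacci-style word recurrence s(k) = s(k−1)·s(k−2): e.g. b·dd = bdd.
Continuing: bddbbddbddbbddbbdd · bddbbddbddb gives term 8.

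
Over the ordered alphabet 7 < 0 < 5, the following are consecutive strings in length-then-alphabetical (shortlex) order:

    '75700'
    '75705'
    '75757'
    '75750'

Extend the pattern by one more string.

The successor of 75750 increments the rightmost position that isn't already 5 and resets every position after it to 7.

75755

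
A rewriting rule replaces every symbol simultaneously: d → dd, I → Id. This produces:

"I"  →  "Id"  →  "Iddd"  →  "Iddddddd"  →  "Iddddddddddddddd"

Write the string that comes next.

Iddddddddddddddddddddddddddddddd

Applying the rule to each of the 16 symbols of Iddddddddddddddd gives the pieces Id dd dd dd dd dd dd dd dd dd dd dd dd dd dd dd, which concatenate to the answer.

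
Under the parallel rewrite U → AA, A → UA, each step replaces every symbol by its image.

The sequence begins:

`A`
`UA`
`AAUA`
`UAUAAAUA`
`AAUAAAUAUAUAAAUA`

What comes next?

φ(AAUAAAUAUAUAAAUA) expands symbol-by-symbol to UA UA AA UA UA UA AA UA AA UA AA UA UA UA AA UA; joining the 16 pieces gives the next term.

UAUAAAUAUAUAAAUAAAUAAAUAUAUAAAUA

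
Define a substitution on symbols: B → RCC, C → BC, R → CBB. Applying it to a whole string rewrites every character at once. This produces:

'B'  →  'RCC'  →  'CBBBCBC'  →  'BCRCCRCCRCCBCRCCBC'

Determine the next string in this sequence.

RCCBCCBBBCBCCBBBCBCCBBBCBCRCCBCCBBBCBCRCCBC

φ(BCRCCRCCRCCBCRCCBC) expands symbol-by-symbol to RCC BC CBB BC BC CBB BC BC CBB BC BC RCC BC CBB BC BC RCC BC; joining the 18 pieces gives the next term.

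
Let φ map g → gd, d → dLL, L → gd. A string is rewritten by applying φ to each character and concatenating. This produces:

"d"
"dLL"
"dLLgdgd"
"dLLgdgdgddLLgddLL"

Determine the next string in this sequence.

dLLgdgdgddLLgddLLgddLLdLLgdgdgddLLdLLgdgd

Replace each of the 17 characters of dLLgdgdgddLLgddLL in place — dLL gd gd gd dLL gd dLL gd dLL dLL gd gd gd dLL dLL gd gd — and concatenate.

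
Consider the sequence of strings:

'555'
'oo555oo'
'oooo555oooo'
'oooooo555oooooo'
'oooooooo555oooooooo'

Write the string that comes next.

s(k+1) = oo·s(k)·oo, so each term gains oo as a prefix and oo as a suffix.
So the next term is oo·oooooooo555oooooooo·oo.

oooooooooo555oooooooooo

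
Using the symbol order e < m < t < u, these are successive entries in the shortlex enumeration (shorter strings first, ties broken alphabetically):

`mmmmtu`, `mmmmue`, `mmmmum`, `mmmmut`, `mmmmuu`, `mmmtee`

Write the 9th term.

Advancing 3 positions from mmmtee through mmmtee → mmmtem → mmmtet reaches term 9.

mmmteu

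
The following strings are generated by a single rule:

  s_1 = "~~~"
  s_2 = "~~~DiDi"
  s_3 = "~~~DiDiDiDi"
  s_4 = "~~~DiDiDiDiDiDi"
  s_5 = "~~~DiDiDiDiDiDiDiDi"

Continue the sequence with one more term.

The strings grow by a fixed suffix DiDi each time.
One more step from ~~~DiDiDiDiDiDiDiDi gives the answer.

~~~DiDiDiDiDiDiDiDiDiDi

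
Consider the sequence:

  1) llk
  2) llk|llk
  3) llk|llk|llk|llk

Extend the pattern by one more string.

Every step duplicates the string with '|' between the halves.
Doubling llk|llk|llk|llk with '|' between the halves:

llk|llk|llk|llk|llk|llk|llk|llk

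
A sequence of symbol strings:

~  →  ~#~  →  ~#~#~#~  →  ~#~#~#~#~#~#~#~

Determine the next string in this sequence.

Each string is two copies of the previous one joined by '#'.
So the next term is two copies of ~#~#~#~#~#~#~#~ with '#' between the halves.

~#~#~#~#~#~#~#~#~#~#~#~#~#~#~#~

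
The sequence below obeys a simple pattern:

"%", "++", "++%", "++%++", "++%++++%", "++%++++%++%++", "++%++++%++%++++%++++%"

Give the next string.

++%++++%++%++++%++++%++%++++%++%++

From term 3 onward, concatenate the last term with the second-to-last: ++·% = ++%, ++%·++ = ++%++, …
The next term joins ++%++++%++%++++%++++% and ++%++++%++%++.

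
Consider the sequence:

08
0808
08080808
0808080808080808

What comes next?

Every step duplicates the string.
Doubling 0808080808080808:

08080808080808080808080808080808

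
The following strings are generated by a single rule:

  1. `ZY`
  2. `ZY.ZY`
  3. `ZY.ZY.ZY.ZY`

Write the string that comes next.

s(k+1) = s(k)·.·s(k) — each term doubles the last with '.' between the halves.
Doubling ZY.ZY.ZY.ZY with '.' between the halves:

ZY.ZY.ZY.ZY.ZY.ZY.ZY.ZY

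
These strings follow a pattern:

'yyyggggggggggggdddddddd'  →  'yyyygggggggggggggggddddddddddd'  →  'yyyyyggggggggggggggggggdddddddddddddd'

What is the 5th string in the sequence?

Term n consists of n y's, followed by 3n+3 g's, followed by 3n-1 d's, where the shown terms are n = 3, 4, 5.
At n = 7 the blocks have lengths 7, 24, 20.

yyyyyyyggggggggggggggggggggggggdddddddddddddddddddd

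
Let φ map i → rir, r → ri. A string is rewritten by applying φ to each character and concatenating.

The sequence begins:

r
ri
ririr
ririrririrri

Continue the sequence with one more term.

ririrririrriririrririrriririr

Expanding ririrririrri: r→ri, i→rir, r→ri, i→rir, r→ri, r→ri, i→rir, r→ri, i→rir, r→ri, r→ri, i→rir. Concatenated: ri rir ri rir ri ri rir ri rir ri ri rir.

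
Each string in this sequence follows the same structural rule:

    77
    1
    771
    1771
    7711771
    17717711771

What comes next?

771177117717711771

This is a Fibonacci-style word recurrence s(k) = s(k−2)·s(k−1): e.g. 77·1 = 771.
So term 7 is 7711771·17717711771.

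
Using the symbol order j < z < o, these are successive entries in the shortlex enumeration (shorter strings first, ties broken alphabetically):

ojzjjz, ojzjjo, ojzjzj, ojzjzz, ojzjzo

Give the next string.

The successor of ojzjzo increments the rightmost position that isn't already o and resets every position after it to j.

ojzjoj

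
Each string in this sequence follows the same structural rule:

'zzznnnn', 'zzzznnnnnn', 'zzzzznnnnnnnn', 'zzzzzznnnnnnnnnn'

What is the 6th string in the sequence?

The n-th term is n+1 z's then 2n n's, where the shown terms are n = 2, 3, 4, 5.
For term 6, n = 7, so the run lengths are 8, 14.

zzzzzzzznnnnnnnnnnnnnn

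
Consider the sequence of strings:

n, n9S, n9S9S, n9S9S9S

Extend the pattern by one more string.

Each term is the previous one with 9S appended.
Applying this once more to n9S9S9S:

n9S9S9S9S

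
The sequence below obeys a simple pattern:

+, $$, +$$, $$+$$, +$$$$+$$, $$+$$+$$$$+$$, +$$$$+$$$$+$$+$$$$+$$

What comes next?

$$+$$+$$$$+$$+$$$$+$$$$+$$+$$$$+$$

Each term (from the third on) is the two preceding terms concatenated in order: term 3 = +·$$ = +$$.
So term 8 is $$+$$+$$$$+$$·+$$$$+$$$$+$$+$$$$+$$.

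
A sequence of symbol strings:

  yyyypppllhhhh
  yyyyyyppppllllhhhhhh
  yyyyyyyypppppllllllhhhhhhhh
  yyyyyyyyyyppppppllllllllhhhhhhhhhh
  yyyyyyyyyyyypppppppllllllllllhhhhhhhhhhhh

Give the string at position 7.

Each string has the form y^{2n} p^{n+1} l^{2n-2} h^{2n}, where the shown terms are n = 2, 3, 4, 5, 6.
At n = 8 the blocks have lengths 16, 9, 14, 16.

yyyyyyyyyyyyyyyypppppppppllllllllllllllhhhhhhhhhhhhhhhh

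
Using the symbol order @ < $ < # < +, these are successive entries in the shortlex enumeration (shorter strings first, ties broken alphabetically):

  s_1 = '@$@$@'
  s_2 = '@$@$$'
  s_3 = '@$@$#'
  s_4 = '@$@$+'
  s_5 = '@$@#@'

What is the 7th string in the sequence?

@$@##

Stepping forward 2 times from @$@#@: @$@#@ → @$@#$, then the target.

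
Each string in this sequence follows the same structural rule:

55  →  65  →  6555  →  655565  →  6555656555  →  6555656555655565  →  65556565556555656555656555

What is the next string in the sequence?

From term 3 onward, concatenate the last term with the second-to-last: 65·55 = 6555, 6555·65 = 655565, …
So term 8 is 65556565556555656555656555·6555656555655565.

655565655565556565556565556555656555655565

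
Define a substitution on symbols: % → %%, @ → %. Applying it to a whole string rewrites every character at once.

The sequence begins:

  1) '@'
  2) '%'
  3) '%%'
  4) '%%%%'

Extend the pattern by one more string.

%%%%%%%%

Expanding %%%%: %→%%, %→%%, %→%%, %→%%. Concatenated: %% %% %% %%.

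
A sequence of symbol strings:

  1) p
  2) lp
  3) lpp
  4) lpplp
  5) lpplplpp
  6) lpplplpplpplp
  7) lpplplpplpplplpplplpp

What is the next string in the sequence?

This is a Fibonacci-style word recurrence s(k) = s(k−1)·s(k−2): e.g. lp·p = lpp.
So term 8 is lpplplpplpplplpplplpp·lpplplpplpplp.

lpplplpplpplplpplplpplpplplpplpplp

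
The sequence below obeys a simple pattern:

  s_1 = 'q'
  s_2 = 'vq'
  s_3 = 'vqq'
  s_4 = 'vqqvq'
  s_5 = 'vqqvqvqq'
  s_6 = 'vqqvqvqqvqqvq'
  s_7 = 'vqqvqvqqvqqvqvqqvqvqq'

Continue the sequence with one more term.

vqqvqvqqvqqvqvqqvqvqqvqqvqvqqvqqvq

From term 3 onward, concatenate the last term with the second-to-last: vq·q = vqq, vqq·vq = vqqvq, …
So term 8 is vqqvqvqqvqqvqvqqvqvqq·vqqvqvqqvqqvq.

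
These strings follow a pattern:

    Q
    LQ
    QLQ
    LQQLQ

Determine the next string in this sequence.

From term 3 onward, concatenate the second-to-last term with the last: Q·LQ = QLQ, LQ·QLQ = LQQLQ, …
Continuing: QLQ · LQQLQ gives term 5.

QLQLQQLQ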